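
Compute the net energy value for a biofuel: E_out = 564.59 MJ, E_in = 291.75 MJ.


NEV = E_out - E_in
= 564.59 - 291.75
= 272.8400 MJ

272.8400 MJ


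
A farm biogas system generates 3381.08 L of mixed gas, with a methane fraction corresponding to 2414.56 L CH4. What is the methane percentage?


CH4% = V_CH4 / V_total * 100
= 2414.56 / 3381.08 * 100
= 71.4139%

71.4139%


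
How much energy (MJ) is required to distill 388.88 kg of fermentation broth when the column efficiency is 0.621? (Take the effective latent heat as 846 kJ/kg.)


E = m * 846 / (eta * 1000)
= 388.88 * 846 / (0.621 * 1000)
= 529.7786 MJ

529.7786 MJ


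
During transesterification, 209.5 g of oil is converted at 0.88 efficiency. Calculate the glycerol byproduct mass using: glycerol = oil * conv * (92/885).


glycerol = oil * conv * (92/885)
= 209.5 * 0.88 * 92 / 885
= 19.1651 g

19.1651 g


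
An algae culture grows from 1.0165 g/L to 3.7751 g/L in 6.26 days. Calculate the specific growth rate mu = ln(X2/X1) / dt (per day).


mu = ln(X2/X1) / dt
= ln(3.7751/1.0165) / 6.26
= 0.2096 per day

0.2096 per day


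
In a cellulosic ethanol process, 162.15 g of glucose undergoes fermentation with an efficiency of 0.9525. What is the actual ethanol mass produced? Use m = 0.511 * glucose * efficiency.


Actual ethanol: m = 0.511 * 162.15 * 0.9525
m = 78.9229 g

78.9229 g


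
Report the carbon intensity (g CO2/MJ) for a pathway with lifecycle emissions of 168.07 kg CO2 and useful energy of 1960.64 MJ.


CI = CO2 * 1000 / E
= 168.07 * 1000 / 1960.64
= 85.7220 g CO2/MJ

85.7220 g CO2/MJ


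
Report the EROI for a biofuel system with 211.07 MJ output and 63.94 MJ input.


EROI = E_out / E_in
= 211.07 / 63.94
= 3.3011

3.3011


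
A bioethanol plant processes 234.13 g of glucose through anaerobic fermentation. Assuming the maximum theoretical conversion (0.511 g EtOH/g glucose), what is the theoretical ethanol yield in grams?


Theoretical ethanol yield: m_EtOH = 0.511 * m_glucose
m_EtOH = 0.511 * 234.13 = 119.6404 g

119.6404 g


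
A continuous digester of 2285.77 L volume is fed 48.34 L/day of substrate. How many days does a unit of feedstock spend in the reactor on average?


HRT = V / Q
= 2285.77 / 48.34
= 47.2853 days

47.2853 days


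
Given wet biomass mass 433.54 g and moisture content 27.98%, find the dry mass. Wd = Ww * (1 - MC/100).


Wd = Ww * (1 - MC/100)
= 433.54 * (1 - 27.98/100)
= 312.2355 g

312.2355 g


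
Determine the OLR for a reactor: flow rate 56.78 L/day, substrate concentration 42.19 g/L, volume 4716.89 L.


OLR = Q * S / V
= 56.78 * 42.19 / 4716.89
= 0.5079 g/L/day

0.5079 g/L/day


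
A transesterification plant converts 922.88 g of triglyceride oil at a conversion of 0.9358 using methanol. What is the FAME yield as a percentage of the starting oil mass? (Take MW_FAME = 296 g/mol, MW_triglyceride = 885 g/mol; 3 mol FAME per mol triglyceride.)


m_FAME = oil * conv * (3 * 296 / 885) = oil * conv * (888/885)
= 922.88 * 0.9358 * 888 / 885
= 866.5587 g
Y = m_FAME / oil * 100 = conv * (888/885) * 100
= 0.9358 * 888 / 885 * 100
= 93.90%

93.90%


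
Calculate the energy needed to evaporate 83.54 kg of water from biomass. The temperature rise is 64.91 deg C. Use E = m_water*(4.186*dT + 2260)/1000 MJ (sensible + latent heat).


E = m_water * (4.186 * dT + 2260) / 1000
= 83.54 * (4.186 * 64.91 + 2260) / 1000
= 211.4993 MJ

211.4993 MJ


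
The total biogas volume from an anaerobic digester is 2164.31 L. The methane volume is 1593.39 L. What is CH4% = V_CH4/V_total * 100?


CH4% = V_CH4 / V_total * 100
= 1593.39 / 2164.31 * 100
= 73.6212%

73.6212%


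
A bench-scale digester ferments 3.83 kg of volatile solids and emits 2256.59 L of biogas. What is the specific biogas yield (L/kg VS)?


Y = V / VS
= 2256.59 / 3.83
= 589.1880 L/kg VS

589.1880 L/kg VS


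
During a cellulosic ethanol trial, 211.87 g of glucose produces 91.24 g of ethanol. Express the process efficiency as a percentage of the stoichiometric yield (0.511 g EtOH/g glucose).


Fermentation efficiency = (actual / (0.511 * glucose)) * 100
= (91.24 / (0.511 * 211.87)) * 100
= 84.2743%

84.2743%


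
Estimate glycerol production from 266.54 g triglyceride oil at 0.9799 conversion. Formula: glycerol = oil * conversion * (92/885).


glycerol = oil * conv * (92/885)
= 266.54 * 0.9799 * 92 / 885
= 27.1512 g

27.1512 g


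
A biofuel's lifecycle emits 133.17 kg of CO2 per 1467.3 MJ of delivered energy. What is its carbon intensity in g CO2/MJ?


CI = CO2 * 1000 / E
= 133.17 * 1000 / 1467.3
= 90.7585 g CO2/MJ

90.7585 g CO2/MJ


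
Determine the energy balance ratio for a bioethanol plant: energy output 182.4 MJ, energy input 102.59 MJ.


EROI = E_out / E_in
= 182.4 / 102.59
= 1.7780

1.7780


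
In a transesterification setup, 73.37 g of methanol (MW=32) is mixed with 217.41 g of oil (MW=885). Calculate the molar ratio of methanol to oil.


Molar ratio = n_MeOH / n_oil = (MeOH/32) / (oil/885) = (MeOH * 885) / (32 * oil)
= (73.37 * 885) / (32 * 217.41)
= 9.3332

9.3332


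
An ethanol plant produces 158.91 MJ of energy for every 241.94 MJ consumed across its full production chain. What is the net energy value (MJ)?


NEV = E_out - E_in
= 158.91 - 241.94
= -83.0300 MJ

-83.0300 MJ


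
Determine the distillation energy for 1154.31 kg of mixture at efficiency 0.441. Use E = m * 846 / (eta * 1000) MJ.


E = m * 846 / (eta * 1000)
= 1154.31 * 846 / (0.441 * 1000)
= 2214.3906 MJ

2214.3906 MJ


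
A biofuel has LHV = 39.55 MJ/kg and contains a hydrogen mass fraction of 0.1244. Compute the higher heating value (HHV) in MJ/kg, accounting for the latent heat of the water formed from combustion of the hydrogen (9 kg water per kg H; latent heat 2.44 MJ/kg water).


HHV = LHV + H_frac * 9 * 2.44
= 39.55 + 0.1244 * 9 * 2.44
= 42.2818 MJ/kg

42.2818 MJ/kg


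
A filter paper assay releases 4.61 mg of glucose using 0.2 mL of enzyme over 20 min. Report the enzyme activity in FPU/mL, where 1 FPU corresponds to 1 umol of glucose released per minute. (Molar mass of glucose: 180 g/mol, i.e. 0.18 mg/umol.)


Activity = glucose_mg / (0.18 mg/umol * V_mL * t_min)
= 4.61 / (0.18 * 0.2 * 20)
= 6.4028 FPU/mL

6.4028 FPU/mL


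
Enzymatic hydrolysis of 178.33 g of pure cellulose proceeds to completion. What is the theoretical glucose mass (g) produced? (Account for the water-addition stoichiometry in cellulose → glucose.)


glucose = cellulose * 180/162
= 178.33 * 180/162
= 198.1444 g

198.1444 g


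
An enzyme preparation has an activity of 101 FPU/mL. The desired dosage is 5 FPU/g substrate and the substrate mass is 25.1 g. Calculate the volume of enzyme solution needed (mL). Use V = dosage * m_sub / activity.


V = dosage * m_sub / activity
V = 5 * 25.1 / 101
V = 1.2426 mL

1.2426 mL


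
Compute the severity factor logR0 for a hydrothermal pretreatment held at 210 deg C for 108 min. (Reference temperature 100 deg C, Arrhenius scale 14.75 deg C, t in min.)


logR0 = log10(t * exp((T - 100) / 14.75))
= log10(108 * exp((210 - 100) / 14.75))
= 5.2722

5.2722


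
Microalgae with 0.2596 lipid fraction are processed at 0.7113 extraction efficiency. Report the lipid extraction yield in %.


Y = lipid_content * extraction_eff * 100
= 0.2596 * 0.7113 * 100
= 18.4653%

18.4653%


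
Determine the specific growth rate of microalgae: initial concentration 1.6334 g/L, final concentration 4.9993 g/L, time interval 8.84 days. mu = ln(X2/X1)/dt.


mu = ln(X2/X1) / dt
= ln(4.9993/1.6334) / 8.84
= 0.1265 per day

0.1265 per day


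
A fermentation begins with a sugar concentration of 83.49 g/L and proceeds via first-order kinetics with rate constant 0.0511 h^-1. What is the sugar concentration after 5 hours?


S = S0 * exp(-k * t)
S = 83.49 * exp(-0.0511 * 5)
S = 64.6654 g/L

64.6654 g/L


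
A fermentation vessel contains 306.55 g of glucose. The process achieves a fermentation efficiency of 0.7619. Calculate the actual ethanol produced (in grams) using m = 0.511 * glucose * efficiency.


Actual ethanol: m = 0.511 * 306.55 * 0.7619
m = 119.3494 g

119.3494 g


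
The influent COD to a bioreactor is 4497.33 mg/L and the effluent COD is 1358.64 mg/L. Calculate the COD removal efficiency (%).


eta = (COD_in - COD_out) / COD_in * 100
= (4497.33 - 1358.64) / 4497.33 * 100
= 69.7901%

69.7901%


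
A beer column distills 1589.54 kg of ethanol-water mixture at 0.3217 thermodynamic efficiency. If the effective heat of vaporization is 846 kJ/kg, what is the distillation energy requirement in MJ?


E = m * 846 / (eta * 1000)
= 1589.54 * 846 / (0.3217 * 1000)
= 4180.1394 MJ

4180.1394 MJ


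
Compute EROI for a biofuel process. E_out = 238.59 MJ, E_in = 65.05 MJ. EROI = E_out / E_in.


EROI = E_out / E_in
= 238.59 / 65.05
= 3.6678

3.6678


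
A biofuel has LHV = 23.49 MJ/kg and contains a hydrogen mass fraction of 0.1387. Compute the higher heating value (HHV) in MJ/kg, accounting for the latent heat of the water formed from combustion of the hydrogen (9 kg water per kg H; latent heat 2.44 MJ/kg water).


HHV = LHV + H_frac * 9 * 2.44
= 23.49 + 0.1387 * 9 * 2.44
= 26.5359 MJ/kg

26.5359 MJ/kg


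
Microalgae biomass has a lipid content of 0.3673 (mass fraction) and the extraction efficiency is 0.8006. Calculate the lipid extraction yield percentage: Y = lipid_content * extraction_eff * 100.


Y = lipid_content * extraction_eff * 100
= 0.3673 * 0.8006 * 100
= 29.4060%

29.4060%


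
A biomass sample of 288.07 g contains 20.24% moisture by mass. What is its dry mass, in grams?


Wd = Ww * (1 - MC/100)
= 288.07 * (1 - 20.24/100)
= 229.7646 g

229.7646 g


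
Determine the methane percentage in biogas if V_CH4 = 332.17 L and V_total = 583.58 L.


CH4% = V_CH4 / V_total * 100
= 332.17 / 583.58 * 100
= 56.9194%

56.9194%


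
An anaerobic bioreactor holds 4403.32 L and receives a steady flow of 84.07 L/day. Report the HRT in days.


HRT = V / Q
= 4403.32 / 84.07
= 52.3768 days

52.3768 days


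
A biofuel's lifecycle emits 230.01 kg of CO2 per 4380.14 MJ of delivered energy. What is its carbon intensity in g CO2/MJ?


CI = CO2 * 1000 / E
= 230.01 * 1000 / 4380.14
= 52.5120 g CO2/MJ

52.5120 g CO2/MJ


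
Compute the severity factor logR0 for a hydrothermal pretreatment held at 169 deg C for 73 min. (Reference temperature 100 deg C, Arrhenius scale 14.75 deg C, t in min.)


logR0 = log10(t * exp((T - 100) / 14.75))
= log10(73 * exp((169 - 100) / 14.75))
= 3.8949

3.8949


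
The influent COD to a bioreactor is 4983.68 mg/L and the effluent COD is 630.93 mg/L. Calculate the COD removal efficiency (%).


eta = (COD_in - COD_out) / COD_in * 100
= (4983.68 - 630.93) / 4983.68 * 100
= 87.3401%

87.3401%


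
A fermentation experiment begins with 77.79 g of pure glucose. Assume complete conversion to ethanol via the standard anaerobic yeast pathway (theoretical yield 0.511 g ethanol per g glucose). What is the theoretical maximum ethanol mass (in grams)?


Theoretical ethanol yield: m_EtOH = 0.511 * m_glucose
m_EtOH = 0.511 * 77.79 = 39.7507 g

39.7507 g


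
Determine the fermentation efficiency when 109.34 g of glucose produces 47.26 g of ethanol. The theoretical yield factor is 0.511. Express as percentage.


Fermentation efficiency = (actual / (0.511 * glucose)) * 100
= (47.26 / (0.511 * 109.34)) * 100
= 84.5851%

84.5851%


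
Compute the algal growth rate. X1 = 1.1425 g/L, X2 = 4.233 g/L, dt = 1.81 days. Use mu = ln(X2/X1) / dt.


mu = ln(X2/X1) / dt
= ln(4.233/1.1425) / 1.81
= 0.7236 per day

0.7236 per day


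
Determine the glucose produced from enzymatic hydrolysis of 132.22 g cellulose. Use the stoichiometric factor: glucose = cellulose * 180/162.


glucose = cellulose * 180/162
= 132.22 * 180/162
= 146.9111 g

146.9111 g


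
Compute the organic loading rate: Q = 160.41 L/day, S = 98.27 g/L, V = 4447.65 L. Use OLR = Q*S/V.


OLR = Q * S / V
= 160.41 * 98.27 / 4447.65
= 3.5442 g/L/day

3.5442 g/L/day


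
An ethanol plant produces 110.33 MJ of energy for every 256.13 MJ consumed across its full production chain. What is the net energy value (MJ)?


NEV = E_out - E_in
= 110.33 - 256.13
= -145.8000 MJ

-145.8000 MJ


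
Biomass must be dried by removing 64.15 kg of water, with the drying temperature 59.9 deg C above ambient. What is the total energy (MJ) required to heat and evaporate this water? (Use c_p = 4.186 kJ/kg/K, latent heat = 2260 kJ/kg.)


E = m_water * (4.186 * dT + 2260) / 1000
= 64.15 * (4.186 * 59.9 + 2260) / 1000
= 161.0641 MJ

161.0641 MJ


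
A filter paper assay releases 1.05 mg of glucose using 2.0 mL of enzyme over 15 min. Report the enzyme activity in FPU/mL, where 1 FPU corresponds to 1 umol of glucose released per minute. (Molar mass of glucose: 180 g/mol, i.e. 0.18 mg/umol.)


Activity = glucose_mg / (0.18 mg/umol * V_mL * t_min)
= 1.05 / (0.18 * 2.0 * 15)
= 0.1944 FPU/mL

0.1944 FPU/mL


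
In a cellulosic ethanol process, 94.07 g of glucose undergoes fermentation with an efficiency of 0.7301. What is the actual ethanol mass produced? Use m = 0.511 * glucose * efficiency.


Actual ethanol: m = 0.511 * 94.07 * 0.7301
m = 35.0957 g

35.0957 g


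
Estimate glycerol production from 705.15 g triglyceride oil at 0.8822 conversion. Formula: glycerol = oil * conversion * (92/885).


glycerol = oil * conv * (92/885)
= 705.15 * 0.8822 * 92 / 885
= 64.6685 g

64.6685 g


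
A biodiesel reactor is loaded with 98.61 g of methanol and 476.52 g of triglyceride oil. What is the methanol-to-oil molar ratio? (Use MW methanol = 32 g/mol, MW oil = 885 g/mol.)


Molar ratio = n_MeOH / n_oil = (MeOH/32) / (oil/885) = (MeOH * 885) / (32 * oil)
= (98.61 * 885) / (32 * 476.52)
= 5.7231

5.7231


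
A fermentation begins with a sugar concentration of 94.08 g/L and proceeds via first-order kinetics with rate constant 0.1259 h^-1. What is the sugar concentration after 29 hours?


S = S0 * exp(-k * t)
S = 94.08 * exp(-0.1259 * 29)
S = 2.4426 g/L

2.4426 g/L


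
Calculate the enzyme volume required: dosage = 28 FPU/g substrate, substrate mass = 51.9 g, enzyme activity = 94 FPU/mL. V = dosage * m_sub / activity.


V = dosage * m_sub / activity
V = 28 * 51.9 / 94
V = 15.4596 mL

15.4596 mL


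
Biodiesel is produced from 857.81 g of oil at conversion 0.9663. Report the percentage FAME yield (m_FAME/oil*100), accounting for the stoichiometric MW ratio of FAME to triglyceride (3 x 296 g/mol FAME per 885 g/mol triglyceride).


m_FAME = oil * conv * (3 * 296 / 885) = oil * conv * (888/885)
= 857.81 * 0.9663 * 888 / 885
= 831.7116 g
Y = m_FAME / oil * 100 = conv * (888/885) * 100
= 0.9663 * 888 / 885 * 100
= 96.96%

96.96%


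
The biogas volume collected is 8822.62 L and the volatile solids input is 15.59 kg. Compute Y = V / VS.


Y = V / VS
= 8822.62 / 15.59
= 565.9153 L/kg VS

565.9153 L/kg VS


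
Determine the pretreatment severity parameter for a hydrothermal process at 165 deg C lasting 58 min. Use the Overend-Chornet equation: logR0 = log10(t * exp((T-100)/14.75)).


logR0 = log10(t * exp((T - 100) / 14.75))
= log10(58 * exp((165 - 100) / 14.75))
= 3.6773

3.6773


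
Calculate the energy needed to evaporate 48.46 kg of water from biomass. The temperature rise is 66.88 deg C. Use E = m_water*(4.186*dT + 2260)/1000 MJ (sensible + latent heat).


E = m_water * (4.186 * dT + 2260) / 1000
= 48.46 * (4.186 * 66.88 + 2260) / 1000
= 123.0864 MJ

123.0864 MJ


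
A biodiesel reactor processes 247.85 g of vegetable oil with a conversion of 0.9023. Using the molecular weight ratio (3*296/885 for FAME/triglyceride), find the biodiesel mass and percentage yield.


m_FAME = oil * conv * (3 * 296 / 885) = oil * conv * (888/885)
= 247.85 * 0.9023 * 888 / 885
= 224.3931 g
Y = m_FAME / oil * 100 = conv * (888/885) * 100
= 0.9023 * 888 / 885 * 100
= 90.54%

224.3931 g FAME; Y = 90.54%


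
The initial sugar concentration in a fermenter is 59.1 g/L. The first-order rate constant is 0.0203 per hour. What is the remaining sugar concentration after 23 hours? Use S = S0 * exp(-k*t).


S = S0 * exp(-k * t)
S = 59.1 * exp(-0.0203 * 23)
S = 37.0523 g/L

37.0523 g/L


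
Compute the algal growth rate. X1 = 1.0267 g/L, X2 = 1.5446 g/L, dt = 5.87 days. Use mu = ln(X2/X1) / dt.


mu = ln(X2/X1) / dt
= ln(1.5446/1.0267) / 5.87
= 0.0696 per day

0.0696 per day


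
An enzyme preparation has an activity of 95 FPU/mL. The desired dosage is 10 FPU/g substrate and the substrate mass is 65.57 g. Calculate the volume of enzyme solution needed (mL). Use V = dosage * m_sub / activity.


V = dosage * m_sub / activity
V = 10 * 65.57 / 95
V = 6.9021 mL

6.9021 mL


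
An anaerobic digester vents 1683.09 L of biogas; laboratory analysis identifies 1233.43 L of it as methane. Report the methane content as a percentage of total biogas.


CH4% = V_CH4 / V_total * 100
= 1233.43 / 1683.09 * 100
= 73.2837%

73.2837%


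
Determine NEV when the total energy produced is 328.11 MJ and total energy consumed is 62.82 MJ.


NEV = E_out - E_in
= 328.11 - 62.82
= 265.2900 MJ

265.2900 MJ


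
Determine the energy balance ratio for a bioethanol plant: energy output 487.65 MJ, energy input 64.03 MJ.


EROI = E_out / E_in
= 487.65 / 64.03
= 7.6160

7.6160


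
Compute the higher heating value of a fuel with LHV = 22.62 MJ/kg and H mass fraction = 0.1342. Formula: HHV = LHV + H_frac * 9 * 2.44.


HHV = LHV + H_frac * 9 * 2.44
= 22.62 + 0.1342 * 9 * 2.44
= 25.5670 MJ/kg

25.5670 MJ/kg


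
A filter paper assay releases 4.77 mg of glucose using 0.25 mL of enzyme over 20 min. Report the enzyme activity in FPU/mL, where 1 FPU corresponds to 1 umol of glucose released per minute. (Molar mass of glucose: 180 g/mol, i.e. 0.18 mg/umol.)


Activity = glucose_mg / (0.18 mg/umol * V_mL * t_min)
= 4.77 / (0.18 * 0.25 * 20)
= 5.3000 FPU/mL

5.3000 FPU/mL


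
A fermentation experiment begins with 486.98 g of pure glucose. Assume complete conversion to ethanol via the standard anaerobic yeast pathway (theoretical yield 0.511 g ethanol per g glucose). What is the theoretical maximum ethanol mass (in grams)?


Theoretical ethanol yield: m_EtOH = 0.511 * m_glucose
m_EtOH = 0.511 * 486.98 = 248.8468 g

248.8468 g


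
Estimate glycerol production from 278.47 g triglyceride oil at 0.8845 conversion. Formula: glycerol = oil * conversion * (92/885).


glycerol = oil * conv * (92/885)
= 278.47 * 0.8845 * 92 / 885
= 25.6048 g

25.6048 g


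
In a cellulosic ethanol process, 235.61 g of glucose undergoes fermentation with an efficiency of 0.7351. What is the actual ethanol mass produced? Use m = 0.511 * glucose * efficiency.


Actual ethanol: m = 0.511 * 235.61 * 0.7351
m = 88.5036 g

88.5036 g


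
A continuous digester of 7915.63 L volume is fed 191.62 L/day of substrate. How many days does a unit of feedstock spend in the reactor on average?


HRT = V / Q
= 7915.63 / 191.62
= 41.3090 days

41.3090 days


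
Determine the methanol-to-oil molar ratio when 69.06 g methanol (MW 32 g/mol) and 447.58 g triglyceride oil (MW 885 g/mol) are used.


Molar ratio = n_MeOH / n_oil = (MeOH/32) / (oil/885) = (MeOH * 885) / (32 * oil)
= (69.06 * 885) / (32 * 447.58)
= 4.2673

4.2673


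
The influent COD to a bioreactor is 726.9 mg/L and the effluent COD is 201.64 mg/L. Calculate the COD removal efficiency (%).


eta = (COD_in - COD_out) / COD_in * 100
= (726.9 - 201.64) / 726.9 * 100
= 72.2603%

72.2603%


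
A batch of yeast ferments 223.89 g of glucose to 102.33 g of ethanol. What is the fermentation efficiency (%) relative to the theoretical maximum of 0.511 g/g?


Fermentation efficiency = (actual / (0.511 * glucose)) * 100
= (102.33 / (0.511 * 223.89)) * 100
= 89.4432%

89.4432%


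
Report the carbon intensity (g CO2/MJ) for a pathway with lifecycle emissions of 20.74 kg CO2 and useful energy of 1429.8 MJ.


CI = CO2 * 1000 / E
= 20.74 * 1000 / 1429.8
= 14.5055 g CO2/MJ

14.5055 g CO2/MJ


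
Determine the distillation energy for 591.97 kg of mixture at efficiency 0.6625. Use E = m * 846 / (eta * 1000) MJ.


E = m * 846 / (eta * 1000)
= 591.97 * 846 / (0.6625 * 1000)
= 755.9345 MJ

755.9345 MJ


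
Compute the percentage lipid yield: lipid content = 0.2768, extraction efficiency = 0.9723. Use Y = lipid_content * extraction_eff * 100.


Y = lipid_content * extraction_eff * 100
= 0.2768 * 0.9723 * 100
= 26.9133%

26.9133%


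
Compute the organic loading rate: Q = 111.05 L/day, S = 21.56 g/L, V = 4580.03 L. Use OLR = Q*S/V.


OLR = Q * S / V
= 111.05 * 21.56 / 4580.03
= 0.5228 g/L/day

0.5228 g/L/day


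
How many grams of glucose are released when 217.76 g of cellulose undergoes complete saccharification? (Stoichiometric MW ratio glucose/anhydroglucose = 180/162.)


glucose = cellulose * 180/162
= 217.76 * 180/162
= 241.9556 g

241.9556 g


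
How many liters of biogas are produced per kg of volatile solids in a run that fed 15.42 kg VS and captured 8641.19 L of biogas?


Y = V / VS
= 8641.19 / 15.42
= 560.3885 L/kg VS

560.3885 L/kg VS


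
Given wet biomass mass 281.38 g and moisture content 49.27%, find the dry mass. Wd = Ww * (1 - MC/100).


Wd = Ww * (1 - MC/100)
= 281.38 * (1 - 49.27/100)
= 142.7441 g

142.7441 g


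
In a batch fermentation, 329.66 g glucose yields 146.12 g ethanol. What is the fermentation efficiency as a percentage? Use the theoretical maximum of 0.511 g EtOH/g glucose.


Fermentation efficiency = (actual / (0.511 * glucose)) * 100
= (146.12 / (0.511 * 329.66)) * 100
= 86.7406%

86.7406%


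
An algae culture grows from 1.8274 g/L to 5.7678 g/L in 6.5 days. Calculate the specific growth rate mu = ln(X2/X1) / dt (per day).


mu = ln(X2/X1) / dt
= ln(5.7678/1.8274) / 6.5
= 0.1768 per day

0.1768 per day


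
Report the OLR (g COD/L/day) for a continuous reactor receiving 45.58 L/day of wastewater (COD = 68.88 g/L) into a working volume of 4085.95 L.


OLR = Q * S / V
= 45.58 * 68.88 / 4085.95
= 0.7684 g/L/day

0.7684 g/L/day


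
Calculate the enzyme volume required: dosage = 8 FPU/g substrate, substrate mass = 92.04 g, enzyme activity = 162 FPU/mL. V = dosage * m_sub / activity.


V = dosage * m_sub / activity
V = 8 * 92.04 / 162
V = 4.5452 mL

4.5452 mL


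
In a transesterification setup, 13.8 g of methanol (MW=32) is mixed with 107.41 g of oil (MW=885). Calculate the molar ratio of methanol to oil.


Molar ratio = n_MeOH / n_oil = (MeOH/32) / (oil/885) = (MeOH * 885) / (32 * oil)
= (13.8 * 885) / (32 * 107.41)
= 3.5533

3.5533


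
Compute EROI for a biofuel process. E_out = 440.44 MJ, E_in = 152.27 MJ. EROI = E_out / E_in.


EROI = E_out / E_in
= 440.44 / 152.27
= 2.8925

2.8925


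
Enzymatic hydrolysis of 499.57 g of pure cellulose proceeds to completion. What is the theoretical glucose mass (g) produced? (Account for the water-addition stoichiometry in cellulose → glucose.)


glucose = cellulose * 180/162
= 499.57 * 180/162
= 555.0778 g

555.0778 g


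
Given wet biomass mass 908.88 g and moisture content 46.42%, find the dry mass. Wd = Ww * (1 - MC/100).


Wd = Ww * (1 - MC/100)
= 908.88 * (1 - 46.42/100)
= 486.9779 g

486.9779 g


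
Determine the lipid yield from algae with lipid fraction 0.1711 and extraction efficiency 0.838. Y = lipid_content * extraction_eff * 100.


Y = lipid_content * extraction_eff * 100
= 0.1711 * 0.838 * 100
= 14.3382%

14.3382%


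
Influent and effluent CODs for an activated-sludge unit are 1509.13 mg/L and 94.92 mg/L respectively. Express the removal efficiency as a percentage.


eta = (COD_in - COD_out) / COD_in * 100
= (1509.13 - 94.92) / 1509.13 * 100
= 93.7103%

93.7103%


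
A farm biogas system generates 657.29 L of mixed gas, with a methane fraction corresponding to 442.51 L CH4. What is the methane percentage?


CH4% = V_CH4 / V_total * 100
= 442.51 / 657.29 * 100
= 67.3234%

67.3234%


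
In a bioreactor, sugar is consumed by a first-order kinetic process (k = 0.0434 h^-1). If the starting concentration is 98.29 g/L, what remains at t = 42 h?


S = S0 * exp(-k * t)
S = 98.29 * exp(-0.0434 * 42)
S = 15.8810 g/L

15.8810 g/L


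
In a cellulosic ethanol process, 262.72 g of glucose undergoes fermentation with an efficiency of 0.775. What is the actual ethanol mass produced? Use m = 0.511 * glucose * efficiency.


Actual ethanol: m = 0.511 * 262.72 * 0.775
m = 104.0437 g

104.0437 g


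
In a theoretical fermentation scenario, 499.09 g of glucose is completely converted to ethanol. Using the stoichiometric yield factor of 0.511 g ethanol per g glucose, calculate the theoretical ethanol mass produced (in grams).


Theoretical ethanol yield: m_EtOH = 0.511 * m_glucose
m_EtOH = 0.511 * 499.09 = 255.0350 g

255.0350 g


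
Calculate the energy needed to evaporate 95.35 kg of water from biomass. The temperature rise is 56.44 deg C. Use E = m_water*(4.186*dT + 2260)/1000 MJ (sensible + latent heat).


E = m_water * (4.186 * dT + 2260) / 1000
= 95.35 * (4.186 * 56.44 + 2260) / 1000
= 238.0182 MJ

238.0182 MJ


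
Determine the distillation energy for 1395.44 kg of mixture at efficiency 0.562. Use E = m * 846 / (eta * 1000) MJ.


E = m * 846 / (eta * 1000)
= 1395.44 * 846 / (0.562 * 1000)
= 2100.6090 MJ

2100.6090 MJ


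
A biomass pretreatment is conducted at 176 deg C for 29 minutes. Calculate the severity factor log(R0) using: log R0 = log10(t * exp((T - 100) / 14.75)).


logR0 = log10(t * exp((T - 100) / 14.75))
= log10(29 * exp((176 - 100) / 14.75))
= 3.7001

3.7001


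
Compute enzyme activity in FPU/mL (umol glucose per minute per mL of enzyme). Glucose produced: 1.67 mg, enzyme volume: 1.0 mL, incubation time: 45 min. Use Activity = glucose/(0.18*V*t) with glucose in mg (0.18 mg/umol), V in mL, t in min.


Activity = glucose_mg / (0.18 mg/umol * V_mL * t_min)
= 1.67 / (0.18 * 1.0 * 45)
= 0.2062 FPU/mL

0.2062 FPU/mL


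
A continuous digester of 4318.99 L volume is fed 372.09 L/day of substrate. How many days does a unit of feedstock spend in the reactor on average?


HRT = V / Q
= 4318.99 / 372.09
= 11.6074 days

11.6074 days


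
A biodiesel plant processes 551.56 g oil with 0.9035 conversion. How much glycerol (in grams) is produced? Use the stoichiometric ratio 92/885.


glycerol = oil * conv * (92/885)
= 551.56 * 0.9035 * 92 / 885
= 51.8043 g

51.8043 g


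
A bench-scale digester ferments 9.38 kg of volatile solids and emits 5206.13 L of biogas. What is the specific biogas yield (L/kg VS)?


Y = V / VS
= 5206.13 / 9.38
= 555.0245 L/kg VS

555.0245 L/kg VS


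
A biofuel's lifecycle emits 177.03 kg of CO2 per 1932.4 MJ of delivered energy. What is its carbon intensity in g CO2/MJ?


CI = CO2 * 1000 / E
= 177.03 * 1000 / 1932.4
= 91.6115 g CO2/MJ

91.6115 g CO2/MJ


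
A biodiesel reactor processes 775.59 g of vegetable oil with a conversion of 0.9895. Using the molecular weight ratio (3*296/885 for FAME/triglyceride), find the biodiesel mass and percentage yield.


m_FAME = oil * conv * (3 * 296 / 885) = oil * conv * (888/885)
= 775.59 * 0.9895 * 888 / 885
= 770.0478 g
Y = m_FAME / oil * 100 = conv * (888/885) * 100
= 0.9895 * 888 / 885 * 100
= 99.29%

770.0478 g FAME; Y = 99.29%


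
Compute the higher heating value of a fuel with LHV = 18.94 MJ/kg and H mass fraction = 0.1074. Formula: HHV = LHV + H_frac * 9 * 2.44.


HHV = LHV + H_frac * 9 * 2.44
= 18.94 + 0.1074 * 9 * 2.44
= 21.2985 MJ/kg

21.2985 MJ/kg


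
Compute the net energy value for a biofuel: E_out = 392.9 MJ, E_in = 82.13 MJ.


NEV = E_out - E_in
= 392.9 - 82.13
= 310.7700 MJ

310.7700 MJ


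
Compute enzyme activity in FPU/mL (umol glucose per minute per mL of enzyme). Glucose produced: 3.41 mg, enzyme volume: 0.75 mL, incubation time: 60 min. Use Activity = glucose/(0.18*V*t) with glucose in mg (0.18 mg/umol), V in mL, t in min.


Activity = glucose_mg / (0.18 mg/umol * V_mL * t_min)
= 3.41 / (0.18 * 0.75 * 60)
= 0.4210 FPU/mL

0.4210 FPU/mL


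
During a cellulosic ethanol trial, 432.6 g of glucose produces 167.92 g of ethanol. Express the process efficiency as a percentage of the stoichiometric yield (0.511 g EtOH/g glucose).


Fermentation efficiency = (actual / (0.511 * glucose)) * 100
= (167.92 / (0.511 * 432.6)) * 100
= 75.9618%

75.9618%


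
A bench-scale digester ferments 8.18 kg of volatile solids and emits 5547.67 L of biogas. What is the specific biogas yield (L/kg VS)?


Y = V / VS
= 5547.67 / 8.18
= 678.1993 L/kg VS

678.1993 L/kg VS


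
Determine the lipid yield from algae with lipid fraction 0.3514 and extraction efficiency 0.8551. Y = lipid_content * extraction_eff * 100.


Y = lipid_content * extraction_eff * 100
= 0.3514 * 0.8551 * 100
= 30.0482%

30.0482%


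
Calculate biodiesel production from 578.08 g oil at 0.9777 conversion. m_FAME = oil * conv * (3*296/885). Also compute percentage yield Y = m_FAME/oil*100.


m_FAME = oil * conv * (3 * 296 / 885) = oil * conv * (888/885)
= 578.08 * 0.9777 * 888 / 885
= 567.1047 g
Y = m_FAME / oil * 100 = conv * (888/885) * 100
= 0.9777 * 888 / 885 * 100
= 98.10%

567.1047 g FAME; Y = 98.10%


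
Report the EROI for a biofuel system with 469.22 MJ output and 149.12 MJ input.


EROI = E_out / E_in
= 469.22 / 149.12
= 3.1466

3.1466


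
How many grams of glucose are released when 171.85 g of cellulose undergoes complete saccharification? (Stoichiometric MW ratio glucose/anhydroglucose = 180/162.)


glucose = cellulose * 180/162
= 171.85 * 180/162
= 190.9444 g

190.9444 g


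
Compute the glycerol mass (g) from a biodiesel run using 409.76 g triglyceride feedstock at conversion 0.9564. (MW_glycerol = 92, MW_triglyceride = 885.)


glycerol = oil * conv * (92/885)
= 409.76 * 0.9564 * 92 / 885
= 40.7393 g

40.7393 g


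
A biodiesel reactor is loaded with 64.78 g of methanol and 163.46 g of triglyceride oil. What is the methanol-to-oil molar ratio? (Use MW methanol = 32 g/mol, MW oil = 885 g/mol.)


Molar ratio = n_MeOH / n_oil = (MeOH/32) / (oil/885) = (MeOH * 885) / (32 * oil)
= (64.78 * 885) / (32 * 163.46)
= 10.9603

10.9603


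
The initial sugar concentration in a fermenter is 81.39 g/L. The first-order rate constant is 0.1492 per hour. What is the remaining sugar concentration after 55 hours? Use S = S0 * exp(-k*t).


S = S0 * exp(-k * t)
S = 81.39 * exp(-0.1492 * 55)
S = 0.0222 g/L

0.0222 g/L


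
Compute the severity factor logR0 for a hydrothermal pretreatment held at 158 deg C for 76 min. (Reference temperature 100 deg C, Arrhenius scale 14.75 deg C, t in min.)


logR0 = log10(t * exp((T - 100) / 14.75))
= log10(76 * exp((158 - 100) / 14.75))
= 3.5885

3.5885


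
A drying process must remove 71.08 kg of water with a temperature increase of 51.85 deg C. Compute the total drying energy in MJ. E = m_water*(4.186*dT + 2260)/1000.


E = m_water * (4.186 * dT + 2260) / 1000
= 71.08 * (4.186 * 51.85 + 2260) / 1000
= 176.0683 MJ

176.0683 MJ


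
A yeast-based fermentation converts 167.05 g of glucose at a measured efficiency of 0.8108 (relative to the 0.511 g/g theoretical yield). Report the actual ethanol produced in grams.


Actual ethanol: m = 0.511 * 167.05 * 0.8108
m = 69.2120 g

69.2120 g


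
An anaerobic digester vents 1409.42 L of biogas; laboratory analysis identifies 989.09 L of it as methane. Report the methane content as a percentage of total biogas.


CH4% = V_CH4 / V_total * 100
= 989.09 / 1409.42 * 100
= 70.1771%

70.1771%


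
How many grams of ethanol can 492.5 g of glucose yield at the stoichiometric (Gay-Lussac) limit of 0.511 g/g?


Theoretical ethanol yield: m_EtOH = 0.511 * m_glucose
m_EtOH = 0.511 * 492.5 = 251.6675 g

251.6675 g


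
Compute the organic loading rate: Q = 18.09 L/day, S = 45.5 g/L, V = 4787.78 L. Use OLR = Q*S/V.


OLR = Q * S / V
= 18.09 * 45.5 / 4787.78
= 0.1719 g/L/day

0.1719 g/L/day


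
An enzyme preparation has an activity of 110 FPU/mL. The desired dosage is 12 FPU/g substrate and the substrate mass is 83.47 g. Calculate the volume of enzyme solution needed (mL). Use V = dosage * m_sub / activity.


V = dosage * m_sub / activity
V = 12 * 83.47 / 110
V = 9.1058 mL

9.1058 mL


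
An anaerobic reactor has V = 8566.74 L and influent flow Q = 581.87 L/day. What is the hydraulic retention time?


HRT = V / Q
= 8566.74 / 581.87
= 14.7228 days

14.7228 days


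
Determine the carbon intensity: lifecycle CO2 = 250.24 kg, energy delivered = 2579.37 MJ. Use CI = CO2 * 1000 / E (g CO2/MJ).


CI = CO2 * 1000 / E
= 250.24 * 1000 / 2579.37
= 97.0159 g CO2/MJ

97.0159 g CO2/MJ


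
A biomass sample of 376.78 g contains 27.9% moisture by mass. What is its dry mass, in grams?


Wd = Ww * (1 - MC/100)
= 376.78 * (1 - 27.9/100)
= 271.6584 g

271.6584 g


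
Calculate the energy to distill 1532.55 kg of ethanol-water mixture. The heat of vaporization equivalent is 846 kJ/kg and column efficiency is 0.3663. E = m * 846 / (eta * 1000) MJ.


E = m * 846 / (eta * 1000)
= 1532.55 * 846 / (0.3663 * 1000)
= 3539.5504 MJ

3539.5504 MJ


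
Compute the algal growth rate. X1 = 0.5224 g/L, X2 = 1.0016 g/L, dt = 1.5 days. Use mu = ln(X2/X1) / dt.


mu = ln(X2/X1) / dt
= ln(1.0016/0.5224) / 1.5
= 0.4339 per day

0.4339 per day


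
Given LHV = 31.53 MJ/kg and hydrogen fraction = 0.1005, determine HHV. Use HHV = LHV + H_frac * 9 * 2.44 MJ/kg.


HHV = LHV + H_frac * 9 * 2.44
= 31.53 + 0.1005 * 9 * 2.44
= 33.7370 MJ/kg

33.7370 MJ/kg


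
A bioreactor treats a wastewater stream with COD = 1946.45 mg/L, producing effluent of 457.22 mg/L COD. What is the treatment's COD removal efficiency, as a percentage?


eta = (COD_in - COD_out) / COD_in * 100
= (1946.45 - 457.22) / 1946.45 * 100
= 76.5101%

76.5101%


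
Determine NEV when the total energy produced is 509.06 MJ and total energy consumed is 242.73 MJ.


NEV = E_out - E_in
= 509.06 - 242.73
= 266.3300 MJ

266.3300 MJ


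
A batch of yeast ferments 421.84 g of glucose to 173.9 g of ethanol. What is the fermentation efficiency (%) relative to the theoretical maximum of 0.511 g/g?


Fermentation efficiency = (actual / (0.511 * glucose)) * 100
= (173.9 / (0.511 * 421.84)) * 100
= 80.6735%

80.6735%


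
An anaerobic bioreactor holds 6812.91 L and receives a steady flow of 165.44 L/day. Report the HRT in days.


HRT = V / Q
= 6812.91 / 165.44
= 41.1805 days

41.1805 days


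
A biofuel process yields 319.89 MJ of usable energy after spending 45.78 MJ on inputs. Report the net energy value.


NEV = E_out - E_in
= 319.89 - 45.78
= 274.1100 MJ

274.1100 MJ


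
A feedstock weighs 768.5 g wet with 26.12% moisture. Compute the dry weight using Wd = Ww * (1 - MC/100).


Wd = Ww * (1 - MC/100)
= 768.5 * (1 - 26.12/100)
= 567.7678 g

567.7678 g


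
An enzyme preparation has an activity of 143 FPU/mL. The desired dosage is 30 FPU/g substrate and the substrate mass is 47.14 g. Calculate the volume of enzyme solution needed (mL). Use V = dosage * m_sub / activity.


V = dosage * m_sub / activity
V = 30 * 47.14 / 143
V = 9.8895 mL

9.8895 mL


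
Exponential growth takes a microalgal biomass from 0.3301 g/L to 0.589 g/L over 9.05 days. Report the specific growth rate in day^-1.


mu = ln(X2/X1) / dt
= ln(0.589/0.3301) / 9.05
= 0.0640 per day

0.0640 per day


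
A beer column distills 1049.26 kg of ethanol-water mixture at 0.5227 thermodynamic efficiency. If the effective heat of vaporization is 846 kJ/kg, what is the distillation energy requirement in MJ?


E = m * 846 / (eta * 1000)
= 1049.26 * 846 / (0.5227 * 1000)
= 1698.2475 MJ

1698.2475 MJ


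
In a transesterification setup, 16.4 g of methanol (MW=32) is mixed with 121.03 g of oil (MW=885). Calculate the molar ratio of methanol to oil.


Molar ratio = n_MeOH / n_oil = (MeOH/32) / (oil/885) = (MeOH * 885) / (32 * oil)
= (16.4 * 885) / (32 * 121.03)
= 3.7475

3.7475


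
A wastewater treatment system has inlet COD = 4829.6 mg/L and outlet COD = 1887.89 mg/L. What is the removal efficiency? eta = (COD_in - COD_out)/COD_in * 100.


eta = (COD_in - COD_out) / COD_in * 100
= (4829.6 - 1887.89) / 4829.6 * 100
= 60.9100%

60.9100%


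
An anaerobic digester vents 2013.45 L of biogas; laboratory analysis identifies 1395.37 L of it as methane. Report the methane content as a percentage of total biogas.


CH4% = V_CH4 / V_total * 100
= 1395.37 / 2013.45 * 100
= 69.3024%

69.3024%


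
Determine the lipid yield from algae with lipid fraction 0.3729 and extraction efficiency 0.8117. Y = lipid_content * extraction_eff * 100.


Y = lipid_content * extraction_eff * 100
= 0.3729 * 0.8117 * 100
= 30.2683%

30.2683%


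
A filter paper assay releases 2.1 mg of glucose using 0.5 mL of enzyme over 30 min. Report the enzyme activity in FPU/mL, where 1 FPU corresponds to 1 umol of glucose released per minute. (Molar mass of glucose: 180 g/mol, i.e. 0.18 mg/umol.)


Activity = glucose_mg / (0.18 mg/umol * V_mL * t_min)
= 2.1 / (0.18 * 0.5 * 30)
= 0.7778 FPU/mL

0.7778 FPU/mL


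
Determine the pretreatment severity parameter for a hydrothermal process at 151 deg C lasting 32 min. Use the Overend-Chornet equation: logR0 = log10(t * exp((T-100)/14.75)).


logR0 = log10(t * exp((T - 100) / 14.75))
= log10(32 * exp((151 - 100) / 14.75))
= 3.0068

3.0068


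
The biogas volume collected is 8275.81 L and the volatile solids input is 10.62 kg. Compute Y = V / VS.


Y = V / VS
= 8275.81 / 10.62
= 779.2665 L/kg VS

779.2665 L/kg VS


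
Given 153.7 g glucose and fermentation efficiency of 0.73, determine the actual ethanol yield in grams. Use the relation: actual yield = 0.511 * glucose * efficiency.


Actual ethanol: m = 0.511 * 153.7 * 0.73
m = 57.3347 g

57.3347 g


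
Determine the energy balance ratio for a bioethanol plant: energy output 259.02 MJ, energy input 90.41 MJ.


EROI = E_out / E_in
= 259.02 / 90.41
= 2.8649

2.8649


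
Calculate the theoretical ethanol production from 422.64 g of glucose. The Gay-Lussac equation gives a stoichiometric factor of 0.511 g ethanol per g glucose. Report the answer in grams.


Theoretical ethanol yield: m_EtOH = 0.511 * m_glucose
m_EtOH = 0.511 * 422.64 = 215.9690 g

215.9690 g


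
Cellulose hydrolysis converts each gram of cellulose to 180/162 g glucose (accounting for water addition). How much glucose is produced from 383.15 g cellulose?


glucose = cellulose * 180/162
= 383.15 * 180/162
= 425.7222 g

425.7222 g


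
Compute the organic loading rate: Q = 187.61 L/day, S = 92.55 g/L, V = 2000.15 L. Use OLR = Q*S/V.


OLR = Q * S / V
= 187.61 * 92.55 / 2000.15
= 8.6810 g/L/day

8.6810 g/L/day


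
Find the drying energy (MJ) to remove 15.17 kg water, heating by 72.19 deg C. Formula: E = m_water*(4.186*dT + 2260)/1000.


E = m_water * (4.186 * dT + 2260) / 1000
= 15.17 * (4.186 * 72.19 + 2260) / 1000
= 38.8684 MJ

38.8684 MJ


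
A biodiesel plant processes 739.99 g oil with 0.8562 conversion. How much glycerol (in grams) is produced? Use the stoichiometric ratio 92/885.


glycerol = oil * conv * (92/885)
= 739.99 * 0.8562 * 92 / 885
= 65.8636 g

65.8636 g


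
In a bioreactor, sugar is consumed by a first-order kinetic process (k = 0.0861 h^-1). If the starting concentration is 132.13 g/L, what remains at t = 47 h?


S = S0 * exp(-k * t)
S = 132.13 * exp(-0.0861 * 47)
S = 2.3096 g/L

2.3096 g/L


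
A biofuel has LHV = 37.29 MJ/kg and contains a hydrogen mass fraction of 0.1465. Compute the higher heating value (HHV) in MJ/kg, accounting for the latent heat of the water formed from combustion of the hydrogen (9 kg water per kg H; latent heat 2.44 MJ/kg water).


HHV = LHV + H_frac * 9 * 2.44
= 37.29 + 0.1465 * 9 * 2.44
= 40.5071 MJ/kg

40.5071 MJ/kg
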